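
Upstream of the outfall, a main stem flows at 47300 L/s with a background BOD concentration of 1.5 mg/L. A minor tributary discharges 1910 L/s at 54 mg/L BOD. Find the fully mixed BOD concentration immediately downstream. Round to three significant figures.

3.54 mg/L

Mass balance: C = (47300·1.500 + 1910·54.00) / 49210 = 174100/49210 = 3.538 mg/L.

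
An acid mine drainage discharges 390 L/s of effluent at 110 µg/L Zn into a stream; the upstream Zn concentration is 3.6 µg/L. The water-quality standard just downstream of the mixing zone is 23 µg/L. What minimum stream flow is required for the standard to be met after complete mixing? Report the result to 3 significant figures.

Set C_mix = 23: (Q·3.600 + 390.0·110.0) / (Q + 390.0) = 23
→ Q = 390.0·(110.0 − 23)/(23 − 3.600) = 1749 L/s.

1750 L/s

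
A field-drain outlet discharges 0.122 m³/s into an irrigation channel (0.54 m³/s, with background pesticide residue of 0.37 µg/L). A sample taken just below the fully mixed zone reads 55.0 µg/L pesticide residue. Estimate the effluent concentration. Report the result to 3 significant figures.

Mass balance: 0.5400·0.3700 + 0.1220·Cₑ = 0.6620·55.00
→ Cₑ = (0.6620·55.00 − 0.5400·0.3700) / 0.1220 = 296.8 µg/L.

297 µg/L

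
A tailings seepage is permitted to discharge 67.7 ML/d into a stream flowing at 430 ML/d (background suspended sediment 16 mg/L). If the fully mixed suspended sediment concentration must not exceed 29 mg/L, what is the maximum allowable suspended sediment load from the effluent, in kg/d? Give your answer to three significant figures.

Mass balance at the limit: 430.0·16.00 + 67.70·Cₑ = 497.7·29 → Cₑ = 111.6 mg/L.
67.70 ML/d = 0.7836 m³/s. Load = 0.7836 m³/s × 111.6 g/m³ × 86 400 s/d = 7553 kg/d.

7550 kg/d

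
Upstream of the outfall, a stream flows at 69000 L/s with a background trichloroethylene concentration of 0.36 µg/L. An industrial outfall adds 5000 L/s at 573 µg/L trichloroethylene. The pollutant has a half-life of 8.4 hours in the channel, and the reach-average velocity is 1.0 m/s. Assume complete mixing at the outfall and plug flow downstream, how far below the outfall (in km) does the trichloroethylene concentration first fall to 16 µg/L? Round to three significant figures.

38.9 km

Flow-weighted average: C = (69000·0.3600 + 5000·573.0) / 74000 = 2890000/74000 = 39.05 µg/L.
Half-life 8.4 h → k = ln 2 / 8.4 = 0.08252 h⁻¹ = 1.980 d⁻¹.
Set 39.05·exp(−k·t) = 16 → t = ln(39.05/16)/k = 38930 s = 10.81 h.
Distance = v·t = 1.0·38930 = 38930 m = 38.93 km.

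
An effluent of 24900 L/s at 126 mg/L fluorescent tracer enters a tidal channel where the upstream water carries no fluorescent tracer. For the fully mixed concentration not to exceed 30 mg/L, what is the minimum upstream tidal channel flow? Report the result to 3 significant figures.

79700 L/s

Set C_mix = 30: (Q·0 + 24900·126.0) / (Q + 24900) = 30
→ Q = 24900·(126.0 − 30)/(30 − 0) = 79680 L/s.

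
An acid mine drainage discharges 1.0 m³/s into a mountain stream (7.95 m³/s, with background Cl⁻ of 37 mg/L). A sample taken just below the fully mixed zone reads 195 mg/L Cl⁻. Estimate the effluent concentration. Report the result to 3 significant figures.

1450 mg/L

Mass balance: 7.950·37.00 + 1.000·Cₑ = 8.950·195.0
→ Cₑ = (8.950·195.0 − 7.950·37.00) / 1.000 = 1451 mg/L.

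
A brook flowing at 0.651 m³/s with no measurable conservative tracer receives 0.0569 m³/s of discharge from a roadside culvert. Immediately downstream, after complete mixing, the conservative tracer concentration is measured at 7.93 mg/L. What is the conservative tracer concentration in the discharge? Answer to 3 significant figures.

98.7 mg/L

Mass balance: 0.6510·0 + 0.05690·Cₑ = 0.7079·7.930
→ Cₑ = (0.7079·7.930 − 0.6510·0) / 0.05690 = 98.66 mg/L.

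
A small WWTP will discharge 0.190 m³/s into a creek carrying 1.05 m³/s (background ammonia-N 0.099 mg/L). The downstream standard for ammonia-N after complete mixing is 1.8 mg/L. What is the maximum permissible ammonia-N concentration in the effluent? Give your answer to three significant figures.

11.2 mg/L

At the limit, (Qr·Cr + Qe·Cₑ)/(Qr + Qe) = 1.8:
Cₑ = (1.240·1.8 − 1.050·0.09900) / 0.1900 = 11.20 mg/L.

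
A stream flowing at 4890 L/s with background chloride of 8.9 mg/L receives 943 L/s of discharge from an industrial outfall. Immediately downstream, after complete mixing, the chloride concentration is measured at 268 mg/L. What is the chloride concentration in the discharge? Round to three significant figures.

1610 mg/L

Mass balance: 4890·8.900 + 943.0·Cₑ = 5833·268.0
→ Cₑ = (5833·268.0 − 4890·8.900) / 943.0 = 1612 mg/L.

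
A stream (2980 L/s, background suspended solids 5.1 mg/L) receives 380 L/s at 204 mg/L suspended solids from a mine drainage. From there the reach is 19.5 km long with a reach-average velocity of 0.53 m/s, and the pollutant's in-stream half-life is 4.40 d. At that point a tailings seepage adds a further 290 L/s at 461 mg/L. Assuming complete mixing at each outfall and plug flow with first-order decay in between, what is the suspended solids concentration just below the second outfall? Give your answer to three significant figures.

60.4 mg/L

Mass balance: C = (2980·5.100 + 380.0·204.0) / 3360 = 92720/3360 = 27.59 mg/L; combined flow 3360 L/s.
Travel time t = 19.5·1000 / 0.53 = 36790 s = 10.22 h.
Half-life 4.40 d → k = ln 2 / 4.40 = 0.1575 d⁻¹.
First-order decay: C = 27.59·exp(−k·t) = 27.59·0.9351 = 25.80 mg/L.
Second outfall: C = (3360·25.80 + 290.0·461.0)/3650 = 60.38 mg/L.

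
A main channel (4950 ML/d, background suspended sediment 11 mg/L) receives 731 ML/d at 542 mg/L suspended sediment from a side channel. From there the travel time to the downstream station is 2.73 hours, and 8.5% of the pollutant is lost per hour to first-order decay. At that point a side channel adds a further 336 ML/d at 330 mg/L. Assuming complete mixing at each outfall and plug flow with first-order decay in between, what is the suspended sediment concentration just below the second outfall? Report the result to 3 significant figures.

After mixing, C = (4950·11.00 + 731.0·542.0) / 5681 = 450700/5681 = 79.33 mg/L; combined flow 5681 ML/d.
8.5%/h lost → k = −ln(1 − 0.085) = 0.08883 h⁻¹.
Decay over the reach: 79.33·exp(−kt) = 79.33·0.7847 = 62.24 mg/L.
Second outfall: C = (5681·62.24 + 336.0·330.0)/6017 = 77.20 mg/L.

77.2 mg/L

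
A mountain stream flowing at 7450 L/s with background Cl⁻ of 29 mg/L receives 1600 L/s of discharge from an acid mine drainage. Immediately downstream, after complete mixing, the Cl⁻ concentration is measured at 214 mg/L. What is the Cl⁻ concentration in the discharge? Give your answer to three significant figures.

1080 mg/L

Mass balance: 7450·29.00 + 1600·Cₑ = 9050·214.0
→ Cₑ = (9050·214.0 − 7450·29.00) / 1600 = 1075 mg/L.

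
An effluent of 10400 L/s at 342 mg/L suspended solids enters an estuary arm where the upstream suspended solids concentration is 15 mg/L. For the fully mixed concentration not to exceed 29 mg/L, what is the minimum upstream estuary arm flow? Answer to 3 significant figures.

Set C_mix = 29: (Q·15.00 + 10400·342.0) / (Q + 10400) = 29
→ Q = 10400·(342.0 − 29)/(29 − 15.00) = 232500 L/s.

233000 L/s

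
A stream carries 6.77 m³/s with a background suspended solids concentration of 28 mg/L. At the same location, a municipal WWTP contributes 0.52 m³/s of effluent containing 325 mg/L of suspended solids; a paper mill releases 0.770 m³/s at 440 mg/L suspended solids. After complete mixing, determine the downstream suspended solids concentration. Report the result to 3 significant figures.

86.5 mg/L

Mass balance: C = (6.770·28.00 + 0.5200·325.0 + 0.7700·440.0) / 8.060 = 697.4/8.060 = 86.52 mg/L.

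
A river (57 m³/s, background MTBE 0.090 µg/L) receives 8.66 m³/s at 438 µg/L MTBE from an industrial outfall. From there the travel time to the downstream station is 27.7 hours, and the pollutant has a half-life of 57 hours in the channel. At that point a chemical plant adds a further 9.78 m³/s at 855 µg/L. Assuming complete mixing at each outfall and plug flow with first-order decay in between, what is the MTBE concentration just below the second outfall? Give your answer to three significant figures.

Mass balance: C = (57.00·0.09000 + 8.660·438.0) / 65.66 = 3798/65.66 = 57.85 µg/L; combined flow 65.66 m³/s.
Half-life 57 h → k = ln 2 / 57 = 0.01216 h⁻¹ = 0.2919 d⁻¹.
First-order decay: C = 57.85·exp(−k·t) = 57.85·0.7140 = 41.30 µg/L.
Second outfall: C = (65.66·41.30 + 9.780·855.0)/75.44 = 146.8 µg/L.

147 µg/L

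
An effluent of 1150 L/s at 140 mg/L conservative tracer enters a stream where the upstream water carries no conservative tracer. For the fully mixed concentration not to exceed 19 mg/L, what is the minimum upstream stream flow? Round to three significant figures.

Set C_mix = 19: (Q·0 + 1150·140.0) / (Q + 1150) = 19
→ Q = 1150·(140.0 − 19)/(19 − 0) = 7324 L/s.

7320 L/s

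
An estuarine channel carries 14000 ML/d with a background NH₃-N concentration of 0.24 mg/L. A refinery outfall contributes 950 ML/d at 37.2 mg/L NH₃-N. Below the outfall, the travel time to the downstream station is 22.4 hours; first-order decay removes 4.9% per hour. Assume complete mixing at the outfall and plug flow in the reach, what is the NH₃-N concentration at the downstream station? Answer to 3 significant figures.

0.840 mg/L

Mixed concentration C = ΣQC/ΣQ = (14000·0.2400 + 950.0·37.20) / 14950 = 38700/14950 = 2.589 mg/L.
4.9%/h lost → k = −ln(1 − 0.049) = 0.05024 h⁻¹.
Decay over the reach: 2.589·exp(−kt) = 2.589·0.3245 = 0.8401 mg/L.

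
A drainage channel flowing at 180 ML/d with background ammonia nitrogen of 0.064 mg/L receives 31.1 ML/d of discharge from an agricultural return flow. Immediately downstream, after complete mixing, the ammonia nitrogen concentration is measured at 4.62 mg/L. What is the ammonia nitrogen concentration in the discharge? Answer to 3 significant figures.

31.0 mg/L

Mass balance: 180.0·0.06400 + 31.10·Cₑ = 211.1·4.620
→ Cₑ = (211.1·4.620 − 180.0·0.06400) / 31.10 = 30.99 mg/L.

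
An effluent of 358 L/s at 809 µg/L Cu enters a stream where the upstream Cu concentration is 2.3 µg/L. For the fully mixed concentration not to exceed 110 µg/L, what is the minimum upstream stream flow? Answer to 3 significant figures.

Set C_mix = 110: (Q·2.300 + 358.0·809.0) / (Q + 358.0) = 110
→ Q = 358.0·(809.0 − 110)/(110 − 2.300) = 2324 L/s.

2320 L/s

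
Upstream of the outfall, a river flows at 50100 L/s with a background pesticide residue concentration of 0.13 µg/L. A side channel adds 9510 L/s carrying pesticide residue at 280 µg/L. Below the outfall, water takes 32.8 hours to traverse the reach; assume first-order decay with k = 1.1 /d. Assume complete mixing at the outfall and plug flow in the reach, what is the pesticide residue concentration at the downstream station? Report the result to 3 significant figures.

After mixing, C = (50100·0.1300 + 9510·280.0) / 59610 = 2669000/59610 = 44.78 µg/L.
First-order decay: C = 44.78·exp(−k·t) = 44.78·0.2224 = 9.958 µg/L.

9.96 µg/L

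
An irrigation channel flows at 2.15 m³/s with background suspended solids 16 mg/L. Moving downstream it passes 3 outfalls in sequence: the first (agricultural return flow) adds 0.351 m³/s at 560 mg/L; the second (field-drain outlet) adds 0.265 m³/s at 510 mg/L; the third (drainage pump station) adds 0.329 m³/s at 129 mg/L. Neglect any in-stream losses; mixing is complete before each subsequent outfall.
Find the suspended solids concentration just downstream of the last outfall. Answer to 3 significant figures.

132 mg/L

After outfall 1: Q = 2.150 + 0.3510 = 2.501 m³/s; C = (2.150·16.00 + 0.3510·560.0)/2.501 = 92.35 mg/L.
After outfall 2: Q = 2.501 + 0.2650 = 2.766 m³/s; C = (2.501·92.35 + 0.2650·510.0)/2.766 = 132.4 mg/L.
After outfall 3: Q = 2.766 + 0.3290 = 3.095 m³/s; C = (2.766·132.4 + 0.3290·129.0)/3.095 = 132.0 mg/L.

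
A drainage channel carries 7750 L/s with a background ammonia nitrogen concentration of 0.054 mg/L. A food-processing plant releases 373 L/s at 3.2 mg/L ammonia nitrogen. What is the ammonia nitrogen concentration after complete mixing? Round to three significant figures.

Mixed concentration C = ΣQC/ΣQ = (7750·0.05400 + 373.0·3.200) / 8123 = 1612/8123 = 0.1985 mg/L.

0.198 mg/L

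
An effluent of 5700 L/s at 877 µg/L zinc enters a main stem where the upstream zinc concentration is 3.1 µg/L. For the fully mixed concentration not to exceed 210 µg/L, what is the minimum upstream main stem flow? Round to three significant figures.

Set C_mix = 210: (Q·3.100 + 5700·877.0) / (Q + 5700) = 210
→ Q = 5700·(877.0 − 210)/(210 − 3.100) = 18380 L/s.

18400 L/s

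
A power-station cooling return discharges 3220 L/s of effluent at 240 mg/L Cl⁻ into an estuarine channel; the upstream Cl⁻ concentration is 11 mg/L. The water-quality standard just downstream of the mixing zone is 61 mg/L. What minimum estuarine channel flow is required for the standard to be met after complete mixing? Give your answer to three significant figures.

Set C_mix = 61: (Q·11.00 + 3220·240.0) / (Q + 3220) = 61
→ Q = 3220·(240.0 − 61)/(61 − 11.00) = 11530 L/s.

11500 L/s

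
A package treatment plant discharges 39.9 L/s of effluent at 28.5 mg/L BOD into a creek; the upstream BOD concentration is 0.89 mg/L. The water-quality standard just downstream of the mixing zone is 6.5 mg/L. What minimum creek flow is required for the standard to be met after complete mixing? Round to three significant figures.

156 L/s

Set C_mix = 6.5: (Q·0.8900 + 39.90·28.50) / (Q + 39.90) = 6.5
→ Q = 39.90·(28.50 − 6.5)/(6.5 − 0.8900) = 156.5 L/s.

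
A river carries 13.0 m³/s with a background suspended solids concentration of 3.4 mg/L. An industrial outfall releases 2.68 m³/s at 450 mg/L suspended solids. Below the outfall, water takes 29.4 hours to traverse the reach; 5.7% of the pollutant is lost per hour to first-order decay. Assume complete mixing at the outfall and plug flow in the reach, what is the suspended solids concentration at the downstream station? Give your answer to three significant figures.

14.2 mg/L

After mixing, C = (13.00·3.400 + 2.680·450.0) / 15.68 = 1250/15.68 = 79.73 mg/L.
5.7%/h lost → k = −ln(1 − 0.057) = 0.05869 h⁻¹.
Decay over the reach: 79.73·exp(−kt) = 79.73·0.1781 = 14.20 mg/L.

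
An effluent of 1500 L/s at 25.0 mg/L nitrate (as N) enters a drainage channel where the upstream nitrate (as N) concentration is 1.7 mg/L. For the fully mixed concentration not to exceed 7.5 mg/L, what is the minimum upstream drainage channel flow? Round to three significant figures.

4530 L/s

Set C_mix = 7.5: (Q·1.700 + 1500·25.00) / (Q + 1500) = 7.5
→ Q = 1500·(25.00 − 7.5)/(7.5 − 1.700) = 4526 L/s.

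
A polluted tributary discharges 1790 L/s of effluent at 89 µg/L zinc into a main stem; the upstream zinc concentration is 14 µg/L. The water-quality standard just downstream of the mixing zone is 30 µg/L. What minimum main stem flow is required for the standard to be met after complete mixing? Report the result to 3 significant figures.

Set C_mix = 30: (Q·14.00 + 1790·89.00) / (Q + 1790) = 30
→ Q = 1790·(89.00 − 30)/(30 − 14.00) = 6601 L/s.

6600 L/s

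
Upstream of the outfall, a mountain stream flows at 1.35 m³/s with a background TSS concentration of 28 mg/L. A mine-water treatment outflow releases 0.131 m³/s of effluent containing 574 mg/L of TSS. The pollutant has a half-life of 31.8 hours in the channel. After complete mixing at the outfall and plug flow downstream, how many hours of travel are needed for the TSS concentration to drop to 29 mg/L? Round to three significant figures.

44.4 h

After mixing, C = (1.350·28.00 + 0.1310·574.0) / 1.481 = 113.0/1.481 = 76.30 mg/L.
Half-life 31.8 h → k = ln 2 / 31.8 = 0.02180 h⁻¹ = 0.5231 d⁻¹.
76.30·exp(−k·t) = 29 → t = ln(76.30/29)/k = 159800 s = 44.38 h.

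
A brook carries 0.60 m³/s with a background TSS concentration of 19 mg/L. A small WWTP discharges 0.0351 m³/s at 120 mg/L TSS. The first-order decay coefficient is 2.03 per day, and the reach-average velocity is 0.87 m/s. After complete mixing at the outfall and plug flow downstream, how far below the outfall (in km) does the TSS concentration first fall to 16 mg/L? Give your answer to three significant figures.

15.9 km

After mixing, C = (0.6000·19.00 + 0.03510·120.0) / 0.6351 = 15.61/0.6351 = 24.58 mg/L.
Set 24.58·exp(−k·t) = 16 → t = ln(24.58/16)/k = 18280 s = 5.077 h.
Distance = v·t = 0.87·18280 = 15900 m = 15.90 km.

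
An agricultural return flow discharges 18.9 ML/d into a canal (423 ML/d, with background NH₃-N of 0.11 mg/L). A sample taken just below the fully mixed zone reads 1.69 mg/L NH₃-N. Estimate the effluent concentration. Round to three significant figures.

37.1 mg/L

Mass balance: 423.0·0.1100 + 18.90·Cₑ = 441.9·1.690
→ Cₑ = (441.9·1.690 − 423.0·0.1100) / 18.90 = 37.05 mg/L.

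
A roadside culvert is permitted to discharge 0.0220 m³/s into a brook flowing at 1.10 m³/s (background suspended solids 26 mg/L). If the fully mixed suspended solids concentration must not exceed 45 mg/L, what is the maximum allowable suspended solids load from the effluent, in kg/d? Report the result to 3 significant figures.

Mass balance at the limit: 1.100·26.00 + 0.02200·Cₑ = 1.122·45 → Cₑ = 995.0 mg/L.
Load = 0.02200 m³/s × 995.0 g/m³ × 86 400 s/d = 1891 kg/d.

1890 kg/d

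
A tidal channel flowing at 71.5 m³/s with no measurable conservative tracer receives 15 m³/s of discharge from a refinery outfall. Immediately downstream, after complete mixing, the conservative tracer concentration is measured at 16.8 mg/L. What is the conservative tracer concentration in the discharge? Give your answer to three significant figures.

Mass balance: 71.50·0 + 15.00·Cₑ = 86.50·16.80
→ Cₑ = (86.50·16.80 − 71.50·0) / 15.00 = 96.88 mg/L.

96.9 mg/L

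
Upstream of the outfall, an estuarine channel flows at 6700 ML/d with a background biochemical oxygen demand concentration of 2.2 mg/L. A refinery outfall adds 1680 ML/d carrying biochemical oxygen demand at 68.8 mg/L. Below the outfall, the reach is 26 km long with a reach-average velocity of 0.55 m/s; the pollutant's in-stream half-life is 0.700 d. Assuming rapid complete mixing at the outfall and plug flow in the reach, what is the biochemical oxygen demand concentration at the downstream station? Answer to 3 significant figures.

9.05 mg/L

Mass balance: C = (6700·2.200 + 1680·68.80) / 8380 = 130300/8380 = 15.55 mg/L.
Travel time t = 26·1000 / 0.55 = 47270 s = 13.13 h.
Half-life 0.700 d → k = ln 2 / 0.700 = 0.9902 d⁻¹.
Decay over the reach: 15.55·exp(−kt) = 15.55·0.5817 = 9.047 mg/L.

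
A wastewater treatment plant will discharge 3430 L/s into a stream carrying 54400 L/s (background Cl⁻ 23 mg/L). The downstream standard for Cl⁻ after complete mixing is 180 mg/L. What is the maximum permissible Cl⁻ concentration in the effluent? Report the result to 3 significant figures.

At the limit, (Qr·Cr + Qe·Cₑ)/(Qr + Qe) = 180:
Cₑ = (57830·180 − 54400·23.00) / 3430 = 2670 mg/L.

2670 mg/L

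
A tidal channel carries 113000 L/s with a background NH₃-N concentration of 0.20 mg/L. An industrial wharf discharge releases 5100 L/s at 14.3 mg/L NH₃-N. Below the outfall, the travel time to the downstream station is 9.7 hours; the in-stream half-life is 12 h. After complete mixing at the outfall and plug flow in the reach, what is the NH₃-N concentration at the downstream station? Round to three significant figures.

0.462 mg/L

After mixing, C = (113000·0.2000 + 5100·14.30) / 118100 = 95530/118100 = 0.8089 mg/L.
Half-life 12 h → k = ln 2 / 12 = 0.05776 h⁻¹ = 1.386 d⁻¹.
Applying C = C₀e^(−kt): 0.8089 × 0.5710 = 0.4619 mg/L.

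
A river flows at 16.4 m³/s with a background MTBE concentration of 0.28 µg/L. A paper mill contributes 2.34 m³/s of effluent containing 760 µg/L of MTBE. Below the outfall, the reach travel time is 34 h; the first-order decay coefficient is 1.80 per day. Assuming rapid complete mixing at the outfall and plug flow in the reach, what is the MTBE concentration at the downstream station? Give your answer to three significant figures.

Mixed concentration C = ΣQC/ΣQ = (16.40·0.2800 + 2.340·760.0) / 18.74 = 1783/18.74 = 95.14 µg/L.
Applying C = C₀e^(−kt): 95.14 × 0.07808 = 7.429 µg/L.

7.43 µg/L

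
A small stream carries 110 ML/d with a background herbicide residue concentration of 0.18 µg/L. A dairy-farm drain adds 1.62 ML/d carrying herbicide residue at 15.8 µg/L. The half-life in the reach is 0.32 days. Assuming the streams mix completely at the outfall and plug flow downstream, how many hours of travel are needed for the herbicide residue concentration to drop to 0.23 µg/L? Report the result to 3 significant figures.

After mixing, C = (110.0·0.1800 + 1.620·15.80) / 111.6 = 45.40/111.6 = 0.4067 µg/L.
Half-life 0.32 d → k = ln 2 / 0.32 = 2.166 d⁻¹.
0.4067·exp(−k·t) = 0.23 → t = ln(0.4067/0.23)/k = 22740 s = 6.316 h.

6.32 h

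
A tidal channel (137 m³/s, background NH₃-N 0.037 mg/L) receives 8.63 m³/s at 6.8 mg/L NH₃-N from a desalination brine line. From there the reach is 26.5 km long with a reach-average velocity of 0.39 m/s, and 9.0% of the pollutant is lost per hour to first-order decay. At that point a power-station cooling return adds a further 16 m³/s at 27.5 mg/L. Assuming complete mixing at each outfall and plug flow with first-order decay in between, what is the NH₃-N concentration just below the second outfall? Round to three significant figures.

2.79 mg/L

Mixed concentration C = ΣQC/ΣQ = (137.0·0.03700 + 8.630·6.800) / 145.6 = 63.75/145.6 = 0.4378 mg/L; combined flow 145.6 m³/s.
Travel time t = 26.5·1000 / 0.39 = 67950 s = 18.87 h.
9.0%/h lost → k = −ln(1 − 0.09) = 0.09431 h⁻¹.
After decay, C = 0.4378 × e^(−kt) = 0.4378 × 0.1686 = 0.07382 mg/L.
Second outfall: C = (145.6·0.07382 + 16.00·27.50)/161.6 = 2.789 mg/L.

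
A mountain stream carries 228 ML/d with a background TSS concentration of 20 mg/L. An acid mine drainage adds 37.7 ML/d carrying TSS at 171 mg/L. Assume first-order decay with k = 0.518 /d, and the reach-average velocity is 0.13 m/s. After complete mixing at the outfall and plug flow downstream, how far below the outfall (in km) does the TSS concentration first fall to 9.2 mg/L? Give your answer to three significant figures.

32.6 km

Conservation of mass: C = (228.0·20.00 + 37.70·171.0) / 265.7 = 11010/265.7 = 41.43 mg/L.
Set 41.43·exp(−k·t) = 9.2 → t = ln(41.43/9.2)/k = 251000 s = 69.72 h.
Distance = v·t = 0.13·251000 = 32630 m = 32.63 km.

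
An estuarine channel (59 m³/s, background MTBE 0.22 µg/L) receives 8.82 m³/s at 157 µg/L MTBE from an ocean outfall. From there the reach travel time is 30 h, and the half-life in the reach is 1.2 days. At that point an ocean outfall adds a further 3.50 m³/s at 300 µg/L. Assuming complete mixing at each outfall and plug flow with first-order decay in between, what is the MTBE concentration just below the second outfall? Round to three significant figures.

24.2 µg/L

Conservation of mass: C = (59.00·0.2200 + 8.820·157.0) / 67.82 = 1398/67.82 = 20.61 µg/L; combined flow 67.82 m³/s.
Half-life 1.2 d → k = ln 2 / 1.2 = 0.5776 d⁻¹.
Applying C = C₀e^(−kt): 20.61 × 0.4858 = 10.01 µg/L.
At the second outfall, C = (67.82·10.01 + 3.500·300.0) / (67.82 + 3.500) = 24.24 µg/L.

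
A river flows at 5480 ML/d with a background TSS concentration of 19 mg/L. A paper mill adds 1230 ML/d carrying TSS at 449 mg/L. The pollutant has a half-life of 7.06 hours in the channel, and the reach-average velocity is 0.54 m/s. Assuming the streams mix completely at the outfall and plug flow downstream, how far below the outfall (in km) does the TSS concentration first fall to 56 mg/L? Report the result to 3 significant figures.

Flow-weighted average: C = (5480·19.00 + 1230·449.0) / 6710 = 656400/6710 = 97.82 mg/L.
Half-life 7.06 h → k = ln 2 / 7.06 = 0.09818 h⁻¹ = 2.356 d⁻¹.
Set 97.82·exp(−k·t) = 56 → t = ln(97.82/56)/k = 20450 s = 5.681 h.
Distance = v·t = 0.54·20450 = 11040 m = 11.04 km.

11.0 km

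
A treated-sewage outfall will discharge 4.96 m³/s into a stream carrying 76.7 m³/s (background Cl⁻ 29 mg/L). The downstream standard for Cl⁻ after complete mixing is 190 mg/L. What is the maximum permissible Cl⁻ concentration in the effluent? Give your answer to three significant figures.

2680 mg/L

At the limit, (Qr·Cr + Qe·Cₑ)/(Qr + Qe) = 190:
Cₑ = (81.66·190 − 76.70·29.00) / 4.960 = 2680 mg/L.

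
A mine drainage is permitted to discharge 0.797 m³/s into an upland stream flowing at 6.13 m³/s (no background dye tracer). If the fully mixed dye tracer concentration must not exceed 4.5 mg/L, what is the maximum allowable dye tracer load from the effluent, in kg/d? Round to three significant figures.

Mass balance at the limit: 6.130·0 + 0.7970·Cₑ = 6.927·4.5 → Cₑ = 39.11 mg/L.
Load = 0.7970 m³/s × 39.11 g/m³ × 86 400 s/d = 2693 kg/d.

2690 kg/d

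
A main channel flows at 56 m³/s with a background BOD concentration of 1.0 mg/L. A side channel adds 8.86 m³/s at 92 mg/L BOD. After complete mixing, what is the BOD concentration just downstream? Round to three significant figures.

13.4 mg/L

After mixing, C = (56.00·1.000 + 8.860·92.00) / 64.86 = 871.1/64.86 = 13.43 mg/L.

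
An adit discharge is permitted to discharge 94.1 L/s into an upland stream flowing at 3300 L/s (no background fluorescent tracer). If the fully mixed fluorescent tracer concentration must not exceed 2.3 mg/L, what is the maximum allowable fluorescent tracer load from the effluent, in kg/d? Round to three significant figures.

Mass balance at the limit: 3300·0 + 94.10·Cₑ = 3394·2.3 → Cₑ = 82.96 mg/L.
94.10 L/s = 0.09410 m³/s. Load = 0.09410 m³/s × 82.96 g/m³ × 86 400 s/d = 674.5 kg/d.

674 kg/d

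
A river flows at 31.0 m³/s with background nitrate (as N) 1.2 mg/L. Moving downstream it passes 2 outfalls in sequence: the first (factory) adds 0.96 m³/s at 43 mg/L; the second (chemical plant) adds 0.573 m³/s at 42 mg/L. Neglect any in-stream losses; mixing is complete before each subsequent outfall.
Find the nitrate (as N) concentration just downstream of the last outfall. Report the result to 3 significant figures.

Below outfall 1: Q → 31.96 m³/s, C = (31.00·1.200 + 0.9600·43.00)/31.96 = 2.456 mg/L.
Below outfall 2: Q → 32.53 m³/s, C = (31.96·2.456 + 0.5730·42.00)/32.53 = 3.152 mg/L.

3.15 mg/L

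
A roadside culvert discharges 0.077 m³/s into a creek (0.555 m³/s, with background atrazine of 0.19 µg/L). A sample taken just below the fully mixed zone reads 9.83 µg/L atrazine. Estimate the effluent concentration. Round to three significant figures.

Mass balance: 0.5550·0.1900 + 0.07700·Cₑ = 0.6320·9.830
→ Cₑ = (0.6320·9.830 − 0.5550·0.1900) / 0.07700 = 79.31 µg/L.

79.3 µg/L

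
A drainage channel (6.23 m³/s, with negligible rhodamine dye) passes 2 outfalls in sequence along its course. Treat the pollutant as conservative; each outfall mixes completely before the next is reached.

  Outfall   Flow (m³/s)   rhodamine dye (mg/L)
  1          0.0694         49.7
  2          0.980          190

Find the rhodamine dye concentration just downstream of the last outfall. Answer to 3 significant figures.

26.1 mg/L

Below outfall 1: Q → 6.299 m³/s, C = (6.230·0 + 0.06940·49.70)/6.299 = 0.5475 mg/L.
Below outfall 2: Q → 7.279 m³/s, C = (6.299·0.5475 + 0.9800·190.0)/7.279 = 26.05 mg/L.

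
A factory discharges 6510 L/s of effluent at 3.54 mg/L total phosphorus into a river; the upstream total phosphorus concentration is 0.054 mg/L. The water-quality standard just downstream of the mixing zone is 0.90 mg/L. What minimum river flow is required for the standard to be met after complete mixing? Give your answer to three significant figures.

20300 L/s

Set C_mix = 0.90: (Q·0.05400 + 6510·3.540) / (Q + 6510) = 0.90
→ Q = 6510·(3.540 − 0.90)/(0.90 − 0.05400) = 20310 L/s.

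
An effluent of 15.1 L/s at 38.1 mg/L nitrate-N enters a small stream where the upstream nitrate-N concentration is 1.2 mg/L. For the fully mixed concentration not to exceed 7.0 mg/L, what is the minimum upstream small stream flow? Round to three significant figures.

81.0 L/s

Set C_mix = 7.0: (Q·1.200 + 15.10·38.10) / (Q + 15.10) = 7.0
→ Q = 15.10·(38.10 − 7.0)/(7.0 − 1.200) = 80.97 L/s.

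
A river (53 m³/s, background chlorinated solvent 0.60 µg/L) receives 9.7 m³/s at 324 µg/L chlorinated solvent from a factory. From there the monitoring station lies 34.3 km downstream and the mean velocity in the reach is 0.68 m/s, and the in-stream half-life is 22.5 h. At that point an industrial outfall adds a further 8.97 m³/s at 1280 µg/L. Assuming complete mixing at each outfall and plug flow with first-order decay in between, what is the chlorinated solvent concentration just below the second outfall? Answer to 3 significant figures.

189 µg/L

Conservation of mass: C = (53.00·0.6000 + 9.700·324.0) / 62.70 = 3175/62.70 = 50.63 µg/L; combined flow 62.70 m³/s.
Travel time t = 34.3·1000 / 0.68 = 50440 s = 14.01 h.
Half-life 22.5 h → k = ln 2 / 22.5 = 0.03081 h⁻¹ = 0.7394 d⁻¹.
Applying C = C₀e^(−kt): 50.63 × 0.6494 = 32.88 µg/L.
Second outfall: C = (62.70·32.88 + 8.970·1280)/71.67 = 189.0 µg/L.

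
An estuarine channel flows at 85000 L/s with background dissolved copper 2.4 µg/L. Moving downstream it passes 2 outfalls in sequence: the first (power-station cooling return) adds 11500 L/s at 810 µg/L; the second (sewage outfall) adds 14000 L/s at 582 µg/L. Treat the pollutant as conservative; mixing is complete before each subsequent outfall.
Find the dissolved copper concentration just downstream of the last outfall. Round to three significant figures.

160 µg/L

Outfall 1: combined Q = 96500 L/s; C = (85000·2.400 + 11500·810.0)/96500 = 98.64 µg/L.
Outfall 2: combined Q = 110500 L/s; C = (96500·98.64 + 14000·582.0)/110500 = 159.9 µg/L.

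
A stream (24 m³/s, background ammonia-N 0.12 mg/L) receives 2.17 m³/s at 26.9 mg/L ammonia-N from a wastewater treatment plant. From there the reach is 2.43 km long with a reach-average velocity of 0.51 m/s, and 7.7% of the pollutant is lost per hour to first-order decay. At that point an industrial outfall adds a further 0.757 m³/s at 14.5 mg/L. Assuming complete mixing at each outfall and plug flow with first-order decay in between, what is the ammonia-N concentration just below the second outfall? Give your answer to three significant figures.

2.45 mg/L

Mass balance: C = (24.00·0.1200 + 2.170·26.90) / 26.17 = 61.25/26.17 = 2.341 mg/L; combined flow 26.17 m³/s.
Travel time t = 2.43·1000 / 0.51 = 4765 s = 1.324 h.
7.7%/h lost → k = −ln(1 − 0.077) = 0.08013 h⁻¹.
Decay over the reach: 2.341·exp(−kt) = 2.341·0.8994 = 2.105 mg/L.
Second outfall: C = (26.17·2.105 + 0.7570·14.50)/26.93 = 2.454 mg/L.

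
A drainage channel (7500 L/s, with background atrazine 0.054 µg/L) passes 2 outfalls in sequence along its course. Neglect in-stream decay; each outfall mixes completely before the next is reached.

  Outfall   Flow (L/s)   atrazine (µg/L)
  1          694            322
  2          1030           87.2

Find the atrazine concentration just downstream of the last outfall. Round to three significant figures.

34.0 µg/L

Below outfall 1: Q → 8194 L/s, C = (7500·0.05400 + 694.0·322.0)/8194 = 27.32 µg/L.
Below outfall 2: Q → 9224 L/s, C = (8194·27.32 + 1030·87.20)/9224 = 34.01 µg/L.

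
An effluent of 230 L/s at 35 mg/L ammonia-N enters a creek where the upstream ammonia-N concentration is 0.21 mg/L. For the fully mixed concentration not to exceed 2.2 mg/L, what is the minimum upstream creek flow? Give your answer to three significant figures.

3790 L/s

Set C_mix = 2.2: (Q·0.2100 + 230.0·35.00) / (Q + 230.0) = 2.2
→ Q = 230.0·(35.00 − 2.2)/(2.2 − 0.2100) = 3791 L/s.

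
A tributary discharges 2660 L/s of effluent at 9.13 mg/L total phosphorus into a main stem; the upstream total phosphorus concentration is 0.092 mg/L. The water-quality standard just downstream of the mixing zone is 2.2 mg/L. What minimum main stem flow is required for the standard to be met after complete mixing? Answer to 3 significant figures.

8740 L/s

Set C_mix = 2.2: (Q·0.09200 + 2660·9.130) / (Q + 2660) = 2.2
→ Q = 2660·(9.130 − 2.2)/(2.2 − 0.09200) = 8745 L/s.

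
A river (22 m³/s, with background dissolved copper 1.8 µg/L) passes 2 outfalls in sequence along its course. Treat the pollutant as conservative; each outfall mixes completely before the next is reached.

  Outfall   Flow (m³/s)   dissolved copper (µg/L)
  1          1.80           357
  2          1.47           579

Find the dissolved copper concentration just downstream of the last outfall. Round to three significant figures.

Outfall 1: combined Q = 23.80 m³/s; C = (22.00·1.800 + 1.800·357.0)/23.80 = 28.66 µg/L.
Outfall 2: combined Q = 25.27 m³/s; C = (23.80·28.66 + 1.470·579.0)/25.27 = 60.68 µg/L.

60.7 µg/L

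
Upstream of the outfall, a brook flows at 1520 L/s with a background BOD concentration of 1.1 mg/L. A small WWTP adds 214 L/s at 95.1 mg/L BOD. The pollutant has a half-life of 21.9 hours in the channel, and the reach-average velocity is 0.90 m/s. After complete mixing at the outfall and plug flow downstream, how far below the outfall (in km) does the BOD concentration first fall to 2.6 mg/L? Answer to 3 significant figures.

After mixing, C = (1520·1.100 + 214.0·95.10) / 1734 = 22020/1734 = 12.70 mg/L.
Half-life 21.9 h → k = ln 2 / 21.9 = 0.03165 h⁻¹ = 0.7596 d⁻¹.
Set 12.70·exp(−k·t) = 2.6 → t = ln(12.70/2.6)/k = 180400 s = 50.11 h.
Distance = v·t = 0.90·180400 = 162400 m = 162.4 km.

162 km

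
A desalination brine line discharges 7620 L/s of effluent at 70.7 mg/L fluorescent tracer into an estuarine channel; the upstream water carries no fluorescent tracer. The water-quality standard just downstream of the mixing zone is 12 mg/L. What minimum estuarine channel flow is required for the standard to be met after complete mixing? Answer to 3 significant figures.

37300 L/s

Set C_mix = 12: (Q·0 + 7620·70.70) / (Q + 7620) = 12
→ Q = 7620·(70.70 − 12)/(12 − 0) = 37270 L/s.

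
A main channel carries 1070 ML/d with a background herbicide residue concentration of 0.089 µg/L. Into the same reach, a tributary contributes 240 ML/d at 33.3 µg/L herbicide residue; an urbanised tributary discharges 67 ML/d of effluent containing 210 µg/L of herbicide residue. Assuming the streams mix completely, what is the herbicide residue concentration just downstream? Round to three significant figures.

Flow-weighted average: C = (1070·0.08900 + 240.0·33.30 + 67.00·210.0) / 1377 = 22160/1377 = 16.09 µg/L.

16.1 µg/L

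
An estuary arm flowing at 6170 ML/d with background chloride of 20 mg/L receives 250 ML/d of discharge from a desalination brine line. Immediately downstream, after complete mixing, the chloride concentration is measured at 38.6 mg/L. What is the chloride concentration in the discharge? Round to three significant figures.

498 mg/L

Mass balance: 6170·20.00 + 250.0·Cₑ = 6420·38.60
→ Cₑ = (6420·38.60 − 6170·20.00) / 250.0 = 497.6 mg/L.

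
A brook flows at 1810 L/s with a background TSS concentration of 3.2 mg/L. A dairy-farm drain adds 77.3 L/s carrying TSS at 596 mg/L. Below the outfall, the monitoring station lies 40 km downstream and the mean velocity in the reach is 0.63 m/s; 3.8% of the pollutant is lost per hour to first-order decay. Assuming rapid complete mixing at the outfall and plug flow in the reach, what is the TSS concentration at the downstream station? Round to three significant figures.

Flow-weighted average: C = (1810·3.200 + 77.30·596.0) / 1887 = 51860/1887 = 27.48 mg/L.
Travel time t = 40·1000 / 0.63 = 63490 s = 17.64 h.
3.8%/h lost → k = −ln(1 − 0.038) = 0.03874 h⁻¹.
First-order decay: C = 27.48·exp(−k·t) = 27.48·0.5050 = 13.88 mg/L.

13.9 mg/L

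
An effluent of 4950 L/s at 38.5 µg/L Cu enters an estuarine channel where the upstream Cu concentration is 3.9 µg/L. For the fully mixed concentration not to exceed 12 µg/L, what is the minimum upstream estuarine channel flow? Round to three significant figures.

Set C_mix = 12: (Q·3.900 + 4950·38.50) / (Q + 4950) = 12
→ Q = 4950·(38.50 − 12)/(12 − 3.900) = 16190 L/s.

16200 L/s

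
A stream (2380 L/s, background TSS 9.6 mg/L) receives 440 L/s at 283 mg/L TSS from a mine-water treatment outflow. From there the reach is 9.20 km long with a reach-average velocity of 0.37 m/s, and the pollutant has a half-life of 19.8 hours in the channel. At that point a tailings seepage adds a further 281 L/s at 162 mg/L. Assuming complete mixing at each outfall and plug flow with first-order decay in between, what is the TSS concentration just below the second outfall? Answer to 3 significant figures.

Flow-weighted average: C = (2380·9.600 + 440.0·283.0) / 2820 = 147400/2820 = 52.26 mg/L; combined flow 2820 L/s.
Travel time t = 9.20·1000 / 0.37 = 24860 s = 6.907 h.
Half-life 19.8 h → k = ln 2 / 19.8 = 0.03501 h⁻¹ = 0.8402 d⁻¹.
Decay over the reach: 52.26·exp(−kt) = 52.26·0.7852 = 41.03 mg/L.
At the second outfall, C = (2820·41.03 + 281.0·162.0) / (2820 + 281.0) = 52.00 mg/L.

52.0 mg/L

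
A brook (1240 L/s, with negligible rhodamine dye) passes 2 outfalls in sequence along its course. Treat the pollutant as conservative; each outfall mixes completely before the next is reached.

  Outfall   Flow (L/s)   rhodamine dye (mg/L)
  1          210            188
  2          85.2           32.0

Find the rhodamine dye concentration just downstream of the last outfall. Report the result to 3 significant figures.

Outfall 1: combined Q = 1450 L/s; C = (1240·0 + 210.0·188.0)/1450 = 27.23 mg/L.
Outfall 2: combined Q = 1535 L/s; C = (1450·27.23 + 85.20·32.00)/1535 = 27.49 mg/L.

27.5 mg/L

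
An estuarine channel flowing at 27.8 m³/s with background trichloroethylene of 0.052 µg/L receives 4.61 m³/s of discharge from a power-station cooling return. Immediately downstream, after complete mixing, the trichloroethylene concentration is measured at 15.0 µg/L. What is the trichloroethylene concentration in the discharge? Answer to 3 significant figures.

105 µg/L

Mass balance: 27.80·0.05200 + 4.610·Cₑ = 32.41·15.00
→ Cₑ = (32.41·15.00 − 27.80·0.05200) / 4.610 = 105.1 µg/L.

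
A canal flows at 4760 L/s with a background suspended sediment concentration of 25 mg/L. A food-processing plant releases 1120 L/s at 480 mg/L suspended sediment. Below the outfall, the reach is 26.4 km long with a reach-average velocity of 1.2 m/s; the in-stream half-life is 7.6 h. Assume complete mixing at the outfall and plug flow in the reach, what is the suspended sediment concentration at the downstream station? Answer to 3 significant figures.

64.0 mg/L

After mixing, C = (4760·25.00 + 1120·480.0) / 5880 = 656600/5880 = 111.7 mg/L.
Travel time t = 26.4·1000 / 1.2 = 22000 s = 6.111 h.
Half-life 7.6 h → k = ln 2 / 7.6 = 0.09120 h⁻¹ = 2.189 d⁻¹.
After decay, C = 111.7 × e^(−kt) = 111.7 × 0.5727 = 63.95 mg/L.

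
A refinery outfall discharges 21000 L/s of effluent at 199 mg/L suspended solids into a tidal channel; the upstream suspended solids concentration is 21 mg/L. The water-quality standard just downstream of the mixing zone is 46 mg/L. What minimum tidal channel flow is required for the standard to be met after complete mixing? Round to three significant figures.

129000 L/s

Set C_mix = 46: (Q·21.00 + 21000·199.0) / (Q + 21000) = 46
→ Q = 21000·(199.0 − 46)/(46 − 21.00) = 128500 L/s.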